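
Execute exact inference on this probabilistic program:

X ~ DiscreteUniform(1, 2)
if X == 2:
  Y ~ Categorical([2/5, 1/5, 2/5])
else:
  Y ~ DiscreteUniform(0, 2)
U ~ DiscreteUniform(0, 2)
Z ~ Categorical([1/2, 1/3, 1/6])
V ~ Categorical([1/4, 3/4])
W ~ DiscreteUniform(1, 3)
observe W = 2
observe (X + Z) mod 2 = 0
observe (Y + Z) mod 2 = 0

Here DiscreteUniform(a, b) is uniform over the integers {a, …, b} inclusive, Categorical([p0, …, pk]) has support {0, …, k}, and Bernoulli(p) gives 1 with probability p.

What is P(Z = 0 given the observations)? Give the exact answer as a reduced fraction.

P(Z = 0 | obs) = 18/29

Enumerate traces; 30 have nonzero weight after conditioning:
  (X=1, Y=1, U=0, Z=1, V=0, W=2) weight 1/648
  (X=1, Y=1, U=0, Z=1, V=1, W=2) weight 1/216
  (X=1, Y=1, U=1, Z=1, V=0, W=2) weight 1/648
  (X=1, Y=1, U=1, Z=1, V=1, W=2) weight 1/216
  (X=1, Y=1, U=2, Z=1, V=0, W=2) weight 1/648
  (X=1, Y=1, U=2, Z=1, V=1, W=2) weight 1/216
  (X=2, Y=0, U=0, Z=0, V=0, W=2) weight 1/360
  (X=2, Y=0, U=0, Z=0, V=1, W=2) weight 1/120
  (X=2, Y=0, U=0, Z=2, V=0, W=2) weight 1/1080
  … 21 more
Group by Z:
  weight(Z=0) = 1/15
  weight(Z=1) = 1/54
  weight(Z=2) = 1/45
Total weight = 1/15 + 1/54 + 1/45 = 29/270
P(Z=0 | obs) = 1/15 / 29/270 = 18/29
P(Z=1 | obs) = 1/54 / 29/270 = 5/29
P(Z=2 | obs) = 1/45 / 29/270 = 6/29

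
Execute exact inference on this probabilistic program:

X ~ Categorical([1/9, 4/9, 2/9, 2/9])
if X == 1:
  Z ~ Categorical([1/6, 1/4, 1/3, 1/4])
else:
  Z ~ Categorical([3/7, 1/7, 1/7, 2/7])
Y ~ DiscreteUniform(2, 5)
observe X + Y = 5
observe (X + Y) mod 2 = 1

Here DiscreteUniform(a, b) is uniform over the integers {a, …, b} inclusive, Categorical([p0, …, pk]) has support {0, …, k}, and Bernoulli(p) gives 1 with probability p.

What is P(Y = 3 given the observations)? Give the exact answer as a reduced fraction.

Enumerate traces; 16 have nonzero weight after conditioning:
  (X=0, Z=0, Y=5) weight 1/84
  (X=0, Z=1, Y=5) weight 1/252
  (X=0, Z=2, Y=5) weight 1/252
  (X=0, Z=3, Y=5) weight 1/126
  (X=1, Z=0, Y=4) weight 1/54
  (X=1, Z=1, Y=4) weight 1/36
  (X=1, Z=2, Y=4) weight 1/27
  (X=1, Z=3, Y=4) weight 1/36
  (X=2, Z=0, Y=3) weight 1/42
  (X=3, Z=0, Y=2) weight 1/42
  … 6 more
Group by Y:
  weight(Y=2) = 1/18
  weight(Y=3) = 1/18
  weight(Y=4) = 1/9
  weight(Y=5) = 1/36
Total weight = 1/18 + 1/18 + 1/9 + 1/36 = 1/4
P(Y=2 | obs) = 1/18 / 1/4 = 2/9
P(Y=3 | obs) = 1/18 / 1/4 = 2/9
P(Y=4 | obs) = 1/9 / 1/4 = 4/9
P(Y=5 | obs) = 1/36 / 1/4 = 1/9

P(Y = 3 | obs) = 2/9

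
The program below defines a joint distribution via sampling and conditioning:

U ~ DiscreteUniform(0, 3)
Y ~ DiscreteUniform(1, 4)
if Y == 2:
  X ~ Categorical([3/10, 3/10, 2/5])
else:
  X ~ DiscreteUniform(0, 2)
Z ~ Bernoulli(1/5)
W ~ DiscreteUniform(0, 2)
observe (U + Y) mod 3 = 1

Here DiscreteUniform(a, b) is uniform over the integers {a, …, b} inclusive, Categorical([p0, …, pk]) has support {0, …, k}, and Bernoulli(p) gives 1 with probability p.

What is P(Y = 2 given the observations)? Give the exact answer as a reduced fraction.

P(Y = 2 | obs) = 1/6

Enumerate traces; 108 have nonzero weight after conditioning:
  (U=0, Y=1, X=0, Z=0, W=0) weight 1/180
  (U=0, Y=1, X=0, Z=0, W=1) weight 1/180
  (U=0, Y=1, X=0, Z=0, W=2) weight 1/180
  (U=0, Y=1, X=0, Z=1, W=0) weight 1/720
  (U=0, Y=1, X=0, Z=1, W=1) weight 1/720
  (U=0, Y=1, X=0, Z=1, W=2) weight 1/720
  (U=0, Y=1, X=1, Z=0, W=0) weight 1/180
  (U=0, Y=1, X=1, Z=0, W=1) weight 1/180
  (U=0, Y=4, X=0, Z=0, W=0) weight 1/180
  (U=1, Y=3, X=0, Z=0, W=0) weight 1/180
  … 98 more
Group by Y:
  weight(Y=1) = 1/8
  weight(Y=2) = 1/16
  weight(Y=3) = 1/16
  weight(Y=4) = 1/8
Total weight = 1/8 + 1/16 + 1/16 + 1/8 = 3/8
P(Y=1 | obs) = 1/8 / 3/8 = 1/3
P(Y=2 | obs) = 1/16 / 3/8 = 1/6
P(Y=3 | obs) = 1/16 / 3/8 = 1/6
P(Y=4 | obs) = 1/8 / 3/8 = 1/3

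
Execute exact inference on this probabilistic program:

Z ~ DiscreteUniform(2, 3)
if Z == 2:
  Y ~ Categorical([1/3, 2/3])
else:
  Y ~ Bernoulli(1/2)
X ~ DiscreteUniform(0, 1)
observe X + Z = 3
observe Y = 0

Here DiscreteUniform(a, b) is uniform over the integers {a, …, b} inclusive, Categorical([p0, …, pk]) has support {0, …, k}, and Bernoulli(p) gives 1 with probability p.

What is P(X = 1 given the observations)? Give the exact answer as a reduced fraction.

P(X = 1 | obs) = 2/5

Enumerate traces; 2 have nonzero weight after conditioning:
  (Z=2, Y=0, X=1) weight 1/12
  (Z=3, Y=0, X=0) weight 1/8
Group by X:
  weight(X=0) = 1/8
  weight(X=1) = 1/12
Total weight = 1/8 + 1/12 = 5/24
P(X=0 | obs) = 1/8 / 5/24 = 3/5
P(X=1 | obs) = 1/12 / 5/24 = 2/5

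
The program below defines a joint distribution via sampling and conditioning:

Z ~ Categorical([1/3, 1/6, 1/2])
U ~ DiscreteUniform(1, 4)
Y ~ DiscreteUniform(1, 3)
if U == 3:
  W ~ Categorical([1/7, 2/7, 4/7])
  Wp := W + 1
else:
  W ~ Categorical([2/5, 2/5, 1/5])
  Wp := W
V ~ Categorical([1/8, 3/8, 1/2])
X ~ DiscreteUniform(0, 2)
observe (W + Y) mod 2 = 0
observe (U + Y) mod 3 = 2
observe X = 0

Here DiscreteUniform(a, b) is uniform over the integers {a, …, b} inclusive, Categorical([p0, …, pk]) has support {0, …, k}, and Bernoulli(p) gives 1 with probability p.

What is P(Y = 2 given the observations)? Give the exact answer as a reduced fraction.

P(Y = 2 | obs) = 25/67

Enumerate traces; 45 have nonzero weight after conditioning:
  (Z=0, U=1, Y=1, W=1, V=0, X=0) weight 1/2160
  (Z=0, U=1, Y=1, W=1, V=1, X=0) weight 1/720
  (Z=0, U=1, Y=1, W=1, V=2, X=0) weight 1/540
  (Z=0, U=2, Y=3, W=1, V=0, X=0) weight 1/2160
  (Z=0, U=2, Y=3, W=1, V=1, X=0) weight 1/720
  (Z=0, U=2, Y=3, W=1, V=2, X=0) weight 1/540
  (Z=0, U=3, Y=2, W=0, V=0, X=0) weight 1/6048
  (Z=0, U=3, Y=2, W=0, V=1, X=0) weight 1/2016
  … 37 more
Group by Y:
  weight(Y=1) = 1/45
  weight(Y=2) = 5/252
  weight(Y=3) = 1/90
Total weight = 1/45 + 5/252 + 1/90 = 67/1260
P(Y=1 | obs) = 1/45 / 67/1260 = 28/67
P(Y=2 | obs) = 5/252 / 67/1260 = 25/67
P(Y=3 | obs) = 1/90 / 67/1260 = 14/67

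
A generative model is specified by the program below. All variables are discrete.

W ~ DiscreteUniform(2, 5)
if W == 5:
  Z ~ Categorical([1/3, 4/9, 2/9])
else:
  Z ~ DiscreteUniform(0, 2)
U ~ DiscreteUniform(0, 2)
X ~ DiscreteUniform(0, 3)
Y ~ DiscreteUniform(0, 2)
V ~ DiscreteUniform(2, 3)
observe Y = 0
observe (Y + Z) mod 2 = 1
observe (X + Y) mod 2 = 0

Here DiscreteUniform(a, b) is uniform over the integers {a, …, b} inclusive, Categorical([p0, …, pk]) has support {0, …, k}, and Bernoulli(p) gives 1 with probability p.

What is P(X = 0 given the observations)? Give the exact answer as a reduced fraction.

Enumerate traces; 48 have nonzero weight after conditioning:
  (W=2, Z=1, U=0, X=0, Y=0, V=2) weight 1/864
  (W=2, Z=1, U=0, X=0, Y=0, V=3) weight 1/864
  (W=2, Z=1, U=0, X=2, Y=0, V=2) weight 1/864
  (W=2, Z=1, U=0, X=2, Y=0, V=3) weight 1/864
  (W=2, Z=1, U=1, X=0, Y=0, V=2) weight 1/864
  (W=2, Z=1, U=1, X=0, Y=0, V=3) weight 1/864
  (W=2, Z=1, U=1, X=2, Y=0, V=2) weight 1/864
  (W=2, Z=1, U=1, X=2, Y=0, V=3) weight 1/864
  … 40 more
Group by X:
  weight(X=0) = 13/432
  weight(X=2) = 13/432
Total weight = 13/432 + 13/432 = 13/216
P(X=0 | obs) = 13/432 / 13/216 = 1/2
P(X=2 | obs) = 13/432 / 13/216 = 1/2

P(X = 0 | obs) = 1/2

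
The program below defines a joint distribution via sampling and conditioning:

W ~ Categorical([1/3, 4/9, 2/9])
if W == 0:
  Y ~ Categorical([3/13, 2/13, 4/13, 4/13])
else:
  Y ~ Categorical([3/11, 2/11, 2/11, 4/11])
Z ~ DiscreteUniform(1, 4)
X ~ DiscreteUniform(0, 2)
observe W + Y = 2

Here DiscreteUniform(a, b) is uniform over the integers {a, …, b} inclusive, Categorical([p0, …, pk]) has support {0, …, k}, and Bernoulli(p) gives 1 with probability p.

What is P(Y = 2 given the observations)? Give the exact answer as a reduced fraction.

Enumerate traces; 36 have nonzero weight after conditioning:
  (W=0, Y=2, Z=1, X=0) weight 1/117
  (W=0, Y=2, Z=1, X=1) weight 1/117
  (W=0, Y=2, Z=1, X=2) weight 1/117
  (W=0, Y=2, Z=2, X=0) weight 1/117
  (W=0, Y=2, Z=2, X=1) weight 1/117
  (W=0, Y=2, Z=2, X=2) weight 1/117
  (W=0, Y=2, Z=3, X=0) weight 1/117
  (W=0, Y=2, Z=3, X=1) weight 1/117
  (W=1, Y=1, Z=1, X=0) weight 2/297
  (W=2, Y=0, Z=1, X=0) weight 1/198
  … 26 more
Group by Y:
  weight(Y=0) = 2/33
  weight(Y=1) = 8/99
  weight(Y=2) = 4/39
Total weight = 2/33 + 8/99 + 4/39 = 314/1287
P(Y=0 | obs) = 2/33 / 314/1287 = 39/157
P(Y=1 | obs) = 8/99 / 314/1287 = 52/157
P(Y=2 | obs) = 4/39 / 314/1287 = 66/157

P(Y = 2 | obs) = 66/157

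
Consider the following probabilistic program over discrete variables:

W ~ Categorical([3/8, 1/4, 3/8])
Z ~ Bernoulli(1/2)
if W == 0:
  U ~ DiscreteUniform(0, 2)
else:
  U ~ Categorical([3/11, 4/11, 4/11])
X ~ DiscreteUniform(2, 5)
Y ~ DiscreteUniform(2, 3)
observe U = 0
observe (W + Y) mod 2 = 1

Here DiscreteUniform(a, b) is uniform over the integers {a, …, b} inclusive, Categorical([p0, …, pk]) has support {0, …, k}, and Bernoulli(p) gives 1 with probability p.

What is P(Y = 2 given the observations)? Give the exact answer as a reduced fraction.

P(Y = 2 | obs) = 3/13

Enumerate traces; 24 have nonzero weight after conditioning:
  (W=0, Z=0, U=0, X=2, Y=3) weight 1/128
  (W=0, Z=0, U=0, X=3, Y=3) weight 1/128
  (W=0, Z=0, U=0, X=4, Y=3) weight 1/128
  (W=0, Z=0, U=0, X=5, Y=3) weight 1/128
  (W=0, Z=1, U=0, X=2, Y=3) weight 1/128
  (W=0, Z=1, U=0, X=3, Y=3) weight 1/128
  (W=0, Z=1, U=0, X=4, Y=3) weight 1/128
  (W=0, Z=1, U=0, X=5, Y=3) weight 1/128
  (W=1, Z=0, U=0, X=2, Y=2) weight 3/704
  … 15 more
Group by Y:
  weight(Y=2) = 3/88
  weight(Y=3) = 5/44
Total weight = 3/88 + 5/44 = 13/88
P(Y=2 | obs) = 3/88 / 13/88 = 3/13
P(Y=3 | obs) = 5/44 / 13/88 = 10/13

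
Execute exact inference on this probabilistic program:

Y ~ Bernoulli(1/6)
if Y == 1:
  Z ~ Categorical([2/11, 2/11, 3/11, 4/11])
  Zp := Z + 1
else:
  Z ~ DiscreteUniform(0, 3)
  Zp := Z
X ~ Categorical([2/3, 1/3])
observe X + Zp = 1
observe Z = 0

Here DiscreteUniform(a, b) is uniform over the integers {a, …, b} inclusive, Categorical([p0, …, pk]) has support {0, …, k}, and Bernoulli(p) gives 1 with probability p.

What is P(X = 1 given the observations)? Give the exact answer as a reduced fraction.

Enumerate traces; 2 have nonzero weight after conditioning:
  (Y=0, Z=0, X=1) weight 5/72
  (Y=1, Z=0, X=0) weight 2/99
Group by X:
  weight(X=0) = 2/99
  weight(X=1) = 5/72
Total weight = 2/99 + 5/72 = 71/792
P(X=0 | obs) = 2/99 / 71/792 = 16/71
P(X=1 | obs) = 5/72 / 71/792 = 55/71

P(X = 1 | obs) = 55/71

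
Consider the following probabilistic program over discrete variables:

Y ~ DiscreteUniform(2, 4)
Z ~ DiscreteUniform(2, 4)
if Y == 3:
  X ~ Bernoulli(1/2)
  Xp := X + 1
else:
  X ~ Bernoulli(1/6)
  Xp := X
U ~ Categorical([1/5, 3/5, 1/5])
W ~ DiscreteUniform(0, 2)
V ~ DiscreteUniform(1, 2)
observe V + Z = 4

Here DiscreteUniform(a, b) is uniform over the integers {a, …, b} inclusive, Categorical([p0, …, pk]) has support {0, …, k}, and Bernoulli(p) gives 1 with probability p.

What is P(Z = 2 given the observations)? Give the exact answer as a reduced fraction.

P(Z = 2 | obs) = 1/2

Enumerate traces; 108 have nonzero weight after conditioning:
  (Y=2, Z=2, X=0, U=0, W=0, V=2) weight 1/324
  (Y=2, Z=2, X=0, U=0, W=1, V=2) weight 1/324
  (Y=2, Z=2, X=0, U=0, W=2, V=2) weight 1/324
  (Y=2, Z=2, X=0, U=1, W=0, V=2) weight 1/108
  (Y=2, Z=2, X=0, U=1, W=1, V=2) weight 1/108
  (Y=2, Z=2, X=0, U=1, W=2, V=2) weight 1/108
  (Y=2, Z=2, X=0, U=2, W=0, V=2) weight 1/324
  (Y=2, Z=2, X=0, U=2, W=1, V=2) weight 1/324
  (Y=2, Z=3, X=0, U=0, W=0, V=1) weight 1/324
  … 99 more
Group by Z:
  weight(Z=2) = 1/6
  weight(Z=3) = 1/6
Total weight = 1/6 + 1/6 = 1/3
P(Z=2 | obs) = 1/6 / 1/3 = 1/2
P(Z=3 | obs) = 1/6 / 1/3 = 1/2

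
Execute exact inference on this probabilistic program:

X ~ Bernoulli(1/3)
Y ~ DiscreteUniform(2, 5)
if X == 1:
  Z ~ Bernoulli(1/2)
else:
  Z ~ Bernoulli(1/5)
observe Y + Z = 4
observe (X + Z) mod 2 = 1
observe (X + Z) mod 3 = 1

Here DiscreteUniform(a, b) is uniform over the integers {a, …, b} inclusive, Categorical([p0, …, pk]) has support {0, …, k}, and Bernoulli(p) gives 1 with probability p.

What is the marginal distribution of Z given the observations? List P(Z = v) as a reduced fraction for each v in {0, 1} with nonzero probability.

Enumerate traces; 2 have nonzero weight after conditioning:
  (X=0, Y=3, Z=1) weight 1/30
  (X=1, Y=4, Z=0) weight 1/24
Group by Z:
  weight(Z=0) = 1/24
  weight(Z=1) = 1/30
Total weight = 1/24 + 1/30 = 3/40
P(Z=0 | obs) = 1/24 / 3/40 = 5/9
P(Z=1 | obs) = 1/30 / 3/40 = 4/9

P(Z=0) = 5/9, P(Z=1) = 4/9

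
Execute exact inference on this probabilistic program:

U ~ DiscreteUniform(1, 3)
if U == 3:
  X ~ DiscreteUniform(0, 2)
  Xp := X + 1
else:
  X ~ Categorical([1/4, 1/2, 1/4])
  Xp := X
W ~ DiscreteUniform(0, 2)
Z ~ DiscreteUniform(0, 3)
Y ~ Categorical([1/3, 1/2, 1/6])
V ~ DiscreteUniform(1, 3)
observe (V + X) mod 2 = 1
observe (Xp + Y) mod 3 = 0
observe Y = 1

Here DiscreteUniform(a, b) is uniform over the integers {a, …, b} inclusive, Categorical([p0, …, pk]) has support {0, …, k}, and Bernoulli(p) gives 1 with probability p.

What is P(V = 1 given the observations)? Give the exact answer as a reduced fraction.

Enumerate traces; 60 have nonzero weight after conditioning:
  (U=1, X=2, W=0, Z=0, Y=1, V=1) weight 1/864
  (U=1, X=2, W=0, Z=0, Y=1, V=3) weight 1/864
  (U=1, X=2, W=0, Z=1, Y=1, V=1) weight 1/864
  (U=1, X=2, W=0, Z=1, Y=1, V=3) weight 1/864
  (U=1, X=2, W=0, Z=2, Y=1, V=1) weight 1/864
  (U=1, X=2, W=0, Z=2, Y=1, V=3) weight 1/864
  (U=1, X=2, W=0, Z=3, Y=1, V=1) weight 1/864
  (U=1, X=2, W=0, Z=3, Y=1, V=3) weight 1/864
  (U=3, X=1, W=0, Z=0, Y=1, V=2) weight 1/648
  … 51 more
Group by V:
  weight(V=1) = 1/36
  weight(V=2) = 1/54
  weight(V=3) = 1/36
Total weight = 1/36 + 1/54 + 1/36 = 2/27
P(V=1 | obs) = 1/36 / 2/27 = 3/8
P(V=2 | obs) = 1/54 / 2/27 = 1/4
P(V=3 | obs) = 1/36 / 2/27 = 3/8

P(V = 1 | obs) = 3/8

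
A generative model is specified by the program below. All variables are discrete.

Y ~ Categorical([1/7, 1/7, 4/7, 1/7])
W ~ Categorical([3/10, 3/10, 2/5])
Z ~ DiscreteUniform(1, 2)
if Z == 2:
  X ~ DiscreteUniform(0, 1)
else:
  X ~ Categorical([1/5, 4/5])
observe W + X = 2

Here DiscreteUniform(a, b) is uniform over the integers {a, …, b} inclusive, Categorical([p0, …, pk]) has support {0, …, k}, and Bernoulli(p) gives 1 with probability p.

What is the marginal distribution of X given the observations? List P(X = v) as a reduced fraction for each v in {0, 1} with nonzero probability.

Enumerate traces; 16 have nonzero weight after conditioning:
  (Y=0, W=1, Z=1, X=1) weight 3/175
  (Y=0, W=1, Z=2, X=1) weight 3/280
  (Y=0, W=2, Z=1, X=0) weight 1/175
  (Y=0, W=2, Z=2, X=0) weight 1/70
  (Y=1, W=1, Z=1, X=1) weight 3/175
  (Y=1, W=1, Z=2, X=1) weight 3/280
  (Y=1, W=2, Z=1, X=0) weight 1/175
  (Y=1, W=2, Z=2, X=0) weight 1/70
  … 8 more
Group by X:
  weight(X=0) = 7/50
  weight(X=1) = 39/200
Total weight = 7/50 + 39/200 = 67/200
P(X=0 | obs) = 7/50 / 67/200 = 28/67
P(X=1 | obs) = 39/200 / 67/200 = 39/67

P(X=0) = 28/67, P(X=1) = 39/67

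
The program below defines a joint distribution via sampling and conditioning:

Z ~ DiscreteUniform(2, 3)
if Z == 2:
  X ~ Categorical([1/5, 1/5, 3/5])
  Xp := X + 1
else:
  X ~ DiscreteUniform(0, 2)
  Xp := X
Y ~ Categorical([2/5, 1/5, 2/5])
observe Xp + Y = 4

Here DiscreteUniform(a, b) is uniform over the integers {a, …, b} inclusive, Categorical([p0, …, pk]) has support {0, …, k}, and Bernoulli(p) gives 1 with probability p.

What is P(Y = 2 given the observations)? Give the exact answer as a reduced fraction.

Enumerate traces; 3 have nonzero weight after conditioning:
  (Z=2, X=1, Y=2) weight 1/25
  (Z=2, X=2, Y=1) weight 3/50
  (Z=3, X=2, Y=2) weight 1/15
Group by Y:
  weight(Y=1) = 3/50
  weight(Y=2) = 8/75
Total weight = 3/50 + 8/75 = 1/6
P(Y=1 | obs) = 3/50 / 1/6 = 9/25
P(Y=2 | obs) = 8/75 / 1/6 = 16/25

P(Y = 2 | obs) = 16/25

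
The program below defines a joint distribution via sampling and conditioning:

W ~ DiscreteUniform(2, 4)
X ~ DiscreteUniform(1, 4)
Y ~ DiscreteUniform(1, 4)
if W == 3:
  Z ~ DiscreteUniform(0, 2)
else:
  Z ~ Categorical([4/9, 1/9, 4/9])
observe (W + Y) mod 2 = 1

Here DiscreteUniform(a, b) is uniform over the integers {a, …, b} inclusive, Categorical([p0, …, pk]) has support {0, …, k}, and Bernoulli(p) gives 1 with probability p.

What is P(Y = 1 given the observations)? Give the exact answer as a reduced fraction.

Enumerate traces; 72 have nonzero weight after conditioning:
  (W=2, X=1, Y=1, Z=0) weight 1/108
  (W=2, X=1, Y=1, Z=1) weight 1/432
  (W=2, X=1, Y=1, Z=2) weight 1/108
  (W=2, X=1, Y=3, Z=0) weight 1/108
  (W=2, X=1, Y=3, Z=1) weight 1/432
  (W=2, X=1, Y=3, Z=2) weight 1/108
  (W=2, X=2, Y=1, Z=0) weight 1/108
  (W=2, X=2, Y=1, Z=1) weight 1/432
  (W=3, X=1, Y=2, Z=0) weight 1/144
  (W=3, X=1, Y=4, Z=0) weight 1/144
  … 62 more
Group by Y:
  weight(Y=1) = 1/6
  weight(Y=2) = 1/12
  weight(Y=3) = 1/6
  weight(Y=4) = 1/12
Total weight = 1/6 + 1/12 + 1/6 + 1/12 = 1/2
P(Y=1 | obs) = 1/6 / 1/2 = 1/3
P(Y=2 | obs) = 1/12 / 1/2 = 1/6
P(Y=3 | obs) = 1/6 / 1/2 = 1/3
P(Y=4 | obs) = 1/12 / 1/2 = 1/6

P(Y = 1 | obs) = 1/3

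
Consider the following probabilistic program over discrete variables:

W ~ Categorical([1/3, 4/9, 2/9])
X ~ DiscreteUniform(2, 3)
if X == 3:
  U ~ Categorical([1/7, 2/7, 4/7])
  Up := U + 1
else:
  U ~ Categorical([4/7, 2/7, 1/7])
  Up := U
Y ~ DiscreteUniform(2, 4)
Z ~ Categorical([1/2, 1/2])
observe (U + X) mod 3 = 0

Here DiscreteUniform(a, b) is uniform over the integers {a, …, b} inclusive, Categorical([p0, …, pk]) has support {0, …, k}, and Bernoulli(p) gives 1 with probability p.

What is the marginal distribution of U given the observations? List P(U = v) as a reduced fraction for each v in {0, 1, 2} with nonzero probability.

P(U=0) = 1/3, P(U=1) = 2/3

Enumerate traces; 36 have nonzero weight after conditioning:
  (W=0, X=2, U=1, Y=2, Z=0) weight 1/126
  (W=0, X=2, U=1, Y=2, Z=1) weight 1/126
  (W=0, X=2, U=1, Y=3, Z=0) weight 1/126
  (W=0, X=2, U=1, Y=3, Z=1) weight 1/126
  (W=0, X=2, U=1, Y=4, Z=0) weight 1/126
  (W=0, X=2, U=1, Y=4, Z=1) weight 1/126
  (W=0, X=3, U=0, Y=2, Z=0) weight 1/252
  (W=0, X=3, U=0, Y=2, Z=1) weight 1/252
  … 28 more
Group by U:
  weight(U=0) = 1/14
  weight(U=1) = 1/7
Total weight = 1/14 + 1/7 = 3/14
P(U=0 | obs) = 1/14 / 3/14 = 1/3
P(U=1 | obs) = 1/7 / 3/14 = 2/3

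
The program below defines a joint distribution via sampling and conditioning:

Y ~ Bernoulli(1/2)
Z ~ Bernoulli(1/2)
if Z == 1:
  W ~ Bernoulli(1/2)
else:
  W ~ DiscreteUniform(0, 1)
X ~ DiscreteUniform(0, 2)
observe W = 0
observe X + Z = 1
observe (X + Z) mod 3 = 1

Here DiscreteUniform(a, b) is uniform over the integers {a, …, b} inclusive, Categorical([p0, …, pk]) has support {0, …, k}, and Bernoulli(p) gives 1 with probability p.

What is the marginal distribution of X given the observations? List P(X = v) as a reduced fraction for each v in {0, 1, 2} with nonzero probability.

Enumerate traces; 4 have nonzero weight after conditioning:
  (Y=0, Z=0, W=0, X=1) weight 1/24
  (Y=0, Z=1, W=0, X=0) weight 1/24
  (Y=1, Z=0, W=0, X=1) weight 1/24
  (Y=1, Z=1, W=0, X=0) weight 1/24
Group by X:
  weight(X=0) = 1/12
  weight(X=1) = 1/12
Total weight = 1/12 + 1/12 = 1/6
P(X=0 | obs) = 1/12 / 1/6 = 1/2
P(X=1 | obs) = 1/12 / 1/6 = 1/2

P(X=0) = 1/2, P(X=1) = 1/2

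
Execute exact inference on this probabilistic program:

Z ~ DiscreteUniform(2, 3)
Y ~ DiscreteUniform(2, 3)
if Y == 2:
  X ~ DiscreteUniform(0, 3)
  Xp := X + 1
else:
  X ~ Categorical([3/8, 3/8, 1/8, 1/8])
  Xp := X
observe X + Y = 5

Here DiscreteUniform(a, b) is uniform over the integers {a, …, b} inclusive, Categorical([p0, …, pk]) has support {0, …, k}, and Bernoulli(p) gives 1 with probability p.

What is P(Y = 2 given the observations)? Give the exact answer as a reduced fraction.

Enumerate traces; 4 have nonzero weight after conditioning:
  (Z=2, Y=2, X=3) weight 1/16
  (Z=2, Y=3, X=2) weight 1/32
  (Z=3, Y=2, X=3) weight 1/16
  (Z=3, Y=3, X=2) weight 1/32
Group by Y:
  weight(Y=2) = 1/8
  weight(Y=3) = 1/16
Total weight = 1/8 + 1/16 = 3/16
P(Y=2 | obs) = 1/8 / 3/16 = 2/3
P(Y=3 | obs) = 1/16 / 3/16 = 1/3

P(Y = 2 | obs) = 2/3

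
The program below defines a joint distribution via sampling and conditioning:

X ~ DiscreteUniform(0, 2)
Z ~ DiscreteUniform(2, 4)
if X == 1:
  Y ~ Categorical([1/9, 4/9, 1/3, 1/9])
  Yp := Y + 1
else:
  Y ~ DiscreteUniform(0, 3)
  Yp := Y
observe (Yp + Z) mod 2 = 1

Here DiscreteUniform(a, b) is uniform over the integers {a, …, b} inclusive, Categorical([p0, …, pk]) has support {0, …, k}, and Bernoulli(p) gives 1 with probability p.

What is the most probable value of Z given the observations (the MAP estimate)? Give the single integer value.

argmax_v P(Z = v | obs) = 3

Enumerate traces; 18 have nonzero weight after conditioning:
  (X=0, Z=2, Y=1) weight 1/36
  (X=0, Z=2, Y=3) weight 1/36
  (X=0, Z=3, Y=0) weight 1/36
  (X=0, Z=3, Y=2) weight 1/36
  (X=0, Z=4, Y=1) weight 1/36
  (X=0, Z=4, Y=3) weight 1/36
  (X=1, Z=2, Y=0) weight 1/81
  (X=1, Z=2, Y=2) weight 1/27
  … 10 more
Group by Z:
  weight(Z=2) = 13/81
  weight(Z=3) = 14/81
  weight(Z=4) = 13/81
Total weight = 13/81 + 14/81 + 13/81 = 40/81
P(Z=2 | obs) = 13/81 / 40/81 = 13/40
P(Z=3 | obs) = 14/81 / 40/81 = 7/20
P(Z=4 | obs) = 13/81 / 40/81 = 13/40
argmax = 3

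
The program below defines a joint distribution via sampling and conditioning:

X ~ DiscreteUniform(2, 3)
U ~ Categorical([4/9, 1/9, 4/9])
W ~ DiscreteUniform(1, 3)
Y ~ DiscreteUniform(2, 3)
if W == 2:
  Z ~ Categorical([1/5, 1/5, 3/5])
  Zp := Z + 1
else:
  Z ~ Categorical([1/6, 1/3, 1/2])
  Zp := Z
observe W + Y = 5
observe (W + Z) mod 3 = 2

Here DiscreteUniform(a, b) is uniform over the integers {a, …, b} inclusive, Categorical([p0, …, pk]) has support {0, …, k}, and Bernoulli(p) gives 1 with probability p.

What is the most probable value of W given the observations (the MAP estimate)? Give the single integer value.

Enumerate traces; 12 have nonzero weight after conditioning:
  (X=2, U=0, W=2, Y=3, Z=0) weight 1/135
  (X=2, U=0, W=3, Y=2, Z=2) weight 1/54
  (X=2, U=1, W=2, Y=3, Z=0) weight 1/540
  (X=2, U=1, W=3, Y=2, Z=2) weight 1/216
  (X=2, U=2, W=2, Y=3, Z=0) weight 1/135
  (X=2, U=2, W=3, Y=2, Z=2) weight 1/54
  (X=3, U=0, W=2, Y=3, Z=0) weight 1/135
  (X=3, U=0, W=3, Y=2, Z=2) weight 1/54
  … 4 more
Group by W:
  weight(W=2) = 1/30
  weight(W=3) = 1/12
Total weight = 1/30 + 1/12 = 7/60
P(W=2 | obs) = 1/30 / 7/60 = 2/7
P(W=3 | obs) = 1/12 / 7/60 = 5/7
argmax = 3

argmax_v P(W = v | obs) = 3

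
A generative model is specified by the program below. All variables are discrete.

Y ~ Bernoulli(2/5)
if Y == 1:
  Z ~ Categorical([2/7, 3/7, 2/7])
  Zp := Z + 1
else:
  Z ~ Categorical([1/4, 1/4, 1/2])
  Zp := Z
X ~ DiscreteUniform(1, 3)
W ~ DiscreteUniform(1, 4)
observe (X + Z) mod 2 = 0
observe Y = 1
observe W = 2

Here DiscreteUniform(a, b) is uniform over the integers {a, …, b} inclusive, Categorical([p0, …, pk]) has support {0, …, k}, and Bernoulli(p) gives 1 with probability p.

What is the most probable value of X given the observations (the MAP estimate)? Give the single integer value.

Enumerate traces; 4 have nonzero weight after conditioning:
  (Y=1, Z=0, X=2, W=2) weight 1/105
  (Y=1, Z=1, X=1, W=2) weight 1/70
  (Y=1, Z=1, X=3, W=2) weight 1/70
  (Y=1, Z=2, X=2, W=2) weight 1/105
Group by X:
  weight(X=1) = 1/70
  weight(X=2) = 2/105
  weight(X=3) = 1/70
Total weight = 1/70 + 2/105 + 1/70 = 1/21
P(X=1 | obs) = 1/70 / 1/21 = 3/10
P(X=2 | obs) = 2/105 / 1/21 = 2/5
P(X=3 | obs) = 1/70 / 1/21 = 3/10
argmax = 2

argmax_v P(X = v | obs) = 2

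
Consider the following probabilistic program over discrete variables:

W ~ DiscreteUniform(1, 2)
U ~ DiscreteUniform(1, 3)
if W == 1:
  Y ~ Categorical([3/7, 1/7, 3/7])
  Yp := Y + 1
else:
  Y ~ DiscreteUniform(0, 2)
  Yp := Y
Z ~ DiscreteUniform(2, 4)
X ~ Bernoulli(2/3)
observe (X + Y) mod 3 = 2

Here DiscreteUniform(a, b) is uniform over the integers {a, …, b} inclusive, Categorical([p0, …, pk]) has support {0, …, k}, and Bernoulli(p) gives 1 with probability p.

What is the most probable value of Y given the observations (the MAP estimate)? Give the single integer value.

Enumerate traces; 36 have nonzero weight after conditioning:
  (W=1, U=1, Y=1, Z=2, X=1) weight 1/189
  (W=1, U=1, Y=1, Z=3, X=1) weight 1/189
  (W=1, U=1, Y=1, Z=4, X=1) weight 1/189
  (W=1, U=1, Y=2, Z=2, X=0) weight 1/126
  (W=1, U=1, Y=2, Z=3, X=0) weight 1/126
  (W=1, U=1, Y=2, Z=4, X=0) weight 1/126
  (W=1, U=2, Y=1, Z=2, X=1) weight 1/189
  (W=1, U=2, Y=1, Z=3, X=1) weight 1/189
  … 28 more
Group by Y:
  weight(Y=1) = 10/63
  weight(Y=2) = 8/63
Total weight = 10/63 + 8/63 = 2/7
P(Y=1 | obs) = 10/63 / 2/7 = 5/9
P(Y=2 | obs) = 8/63 / 2/7 = 4/9
argmax = 1

argmax_v P(Y = v | obs) = 1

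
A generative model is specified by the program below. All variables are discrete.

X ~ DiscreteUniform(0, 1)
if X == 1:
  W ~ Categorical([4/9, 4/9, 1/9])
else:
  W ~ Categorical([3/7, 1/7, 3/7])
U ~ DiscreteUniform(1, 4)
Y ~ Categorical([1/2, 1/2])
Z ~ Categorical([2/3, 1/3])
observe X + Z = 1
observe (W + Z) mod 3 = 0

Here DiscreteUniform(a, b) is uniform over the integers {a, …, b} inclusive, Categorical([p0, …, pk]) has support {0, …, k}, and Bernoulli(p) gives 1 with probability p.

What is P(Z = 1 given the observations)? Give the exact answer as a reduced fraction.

Enumerate traces; 16 have nonzero weight after conditioning:
  (X=0, W=2, U=1, Y=0, Z=1) weight 1/112
  (X=0, W=2, U=1, Y=1, Z=1) weight 1/112
  (X=0, W=2, U=2, Y=0, Z=1) weight 1/112
  (X=0, W=2, U=2, Y=1, Z=1) weight 1/112
  (X=0, W=2, U=3, Y=0, Z=1) weight 1/112
  (X=0, W=2, U=3, Y=1, Z=1) weight 1/112
  (X=0, W=2, U=4, Y=0, Z=1) weight 1/112
  (X=0, W=2, U=4, Y=1, Z=1) weight 1/112
  (X=1, W=0, U=1, Y=0, Z=0) weight 1/54
  … 7 more
Group by Z:
  weight(Z=0) = 4/27
  weight(Z=1) = 1/14
Total weight = 4/27 + 1/14 = 83/378
P(Z=0 | obs) = 4/27 / 83/378 = 56/83
P(Z=1 | obs) = 1/14 / 83/378 = 27/83

P(Z = 1 | obs) = 27/83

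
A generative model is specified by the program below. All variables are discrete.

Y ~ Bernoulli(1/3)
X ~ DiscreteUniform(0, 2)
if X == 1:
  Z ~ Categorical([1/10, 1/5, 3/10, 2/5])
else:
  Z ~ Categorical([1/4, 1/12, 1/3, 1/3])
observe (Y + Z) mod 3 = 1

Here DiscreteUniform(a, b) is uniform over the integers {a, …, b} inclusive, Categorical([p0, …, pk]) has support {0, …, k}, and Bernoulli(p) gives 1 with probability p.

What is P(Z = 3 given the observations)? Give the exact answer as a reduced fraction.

P(Z = 3 | obs) = 4/9

Enumerate traces; 9 have nonzero weight after conditioning:
  (Y=0, X=0, Z=1) weight 1/54
  (Y=0, X=1, Z=1) weight 2/45
  (Y=0, X=2, Z=1) weight 1/54
  (Y=1, X=0, Z=0) weight 1/36
  (Y=1, X=0, Z=3) weight 1/27
  (Y=1, X=1, Z=0) weight 1/90
  (Y=1, X=1, Z=3) weight 2/45
  (Y=1, X=2, Z=0) weight 1/36
  … 1 more
Group by Z:
  weight(Z=0) = 1/15
  weight(Z=1) = 11/135
  weight(Z=3) = 16/135
Total weight = 1/15 + 11/135 + 16/135 = 4/15
P(Z=0 | obs) = 1/15 / 4/15 = 1/4
P(Z=1 | obs) = 11/135 / 4/15 = 11/36
P(Z=3 | obs) = 16/135 / 4/15 = 4/9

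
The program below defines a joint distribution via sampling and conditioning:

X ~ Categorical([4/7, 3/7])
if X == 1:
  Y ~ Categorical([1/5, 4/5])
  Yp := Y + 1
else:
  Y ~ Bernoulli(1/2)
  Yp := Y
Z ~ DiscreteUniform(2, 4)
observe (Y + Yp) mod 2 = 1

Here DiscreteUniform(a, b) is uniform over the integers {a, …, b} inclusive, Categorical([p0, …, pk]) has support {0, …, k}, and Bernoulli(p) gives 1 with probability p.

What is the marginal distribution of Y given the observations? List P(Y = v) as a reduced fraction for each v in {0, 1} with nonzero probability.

Enumerate traces; 6 have nonzero weight after conditioning:
  (X=1, Y=0, Z=2) weight 1/35
  (X=1, Y=0, Z=3) weight 1/35
  (X=1, Y=0, Z=4) weight 1/35
  (X=1, Y=1, Z=2) weight 4/35
  (X=1, Y=1, Z=3) weight 4/35
  (X=1, Y=1, Z=4) weight 4/35
Group by Y:
  weight(Y=0) = 3/35
  weight(Y=1) = 12/35
Total weight = 3/35 + 12/35 = 3/7
P(Y=0 | obs) = 3/35 / 3/7 = 1/5
P(Y=1 | obs) = 12/35 / 3/7 = 4/5

P(Y=0) = 1/5, P(Y=1) = 4/5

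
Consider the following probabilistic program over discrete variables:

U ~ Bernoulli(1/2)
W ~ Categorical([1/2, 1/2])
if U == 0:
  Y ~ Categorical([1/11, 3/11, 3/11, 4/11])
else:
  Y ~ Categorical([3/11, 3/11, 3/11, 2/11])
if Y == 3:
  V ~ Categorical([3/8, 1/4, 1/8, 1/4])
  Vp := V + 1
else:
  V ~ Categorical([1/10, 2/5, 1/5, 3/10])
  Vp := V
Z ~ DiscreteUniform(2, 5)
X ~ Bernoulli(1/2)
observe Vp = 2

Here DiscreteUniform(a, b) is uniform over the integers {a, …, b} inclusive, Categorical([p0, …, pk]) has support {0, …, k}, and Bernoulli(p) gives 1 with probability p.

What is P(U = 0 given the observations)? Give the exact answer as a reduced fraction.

P(U = 0 | obs) = 24/47

Enumerate traces; 128 have nonzero weight after conditioning:
  (U=0, W=0, Y=0, V=2, Z=2, X=0) weight 1/1760
  (U=0, W=0, Y=0, V=2, Z=2, X=1) weight 1/1760
  (U=0, W=0, Y=0, V=2, Z=3, X=0) weight 1/1760
  (U=0, W=0, Y=0, V=2, Z=3, X=1) weight 1/1760
  (U=0, W=0, Y=0, V=2, Z=4, X=0) weight 1/1760
  (U=0, W=0, Y=0, V=2, Z=4, X=1) weight 1/1760
  (U=0, W=0, Y=0, V=2, Z=5, X=0) weight 1/1760
  (U=0, W=0, Y=0, V=2, Z=5, X=1) weight 1/1760
  (U=1, W=0, Y=0, V=2, Z=2, X=0) weight 3/1760
  … 119 more
Group by U:
  weight(U=0) = 6/55
  weight(U=1) = 23/220
Total weight = 6/55 + 23/220 = 47/220
P(U=0 | obs) = 6/55 / 47/220 = 24/47
P(U=1 | obs) = 23/220 / 47/220 = 23/47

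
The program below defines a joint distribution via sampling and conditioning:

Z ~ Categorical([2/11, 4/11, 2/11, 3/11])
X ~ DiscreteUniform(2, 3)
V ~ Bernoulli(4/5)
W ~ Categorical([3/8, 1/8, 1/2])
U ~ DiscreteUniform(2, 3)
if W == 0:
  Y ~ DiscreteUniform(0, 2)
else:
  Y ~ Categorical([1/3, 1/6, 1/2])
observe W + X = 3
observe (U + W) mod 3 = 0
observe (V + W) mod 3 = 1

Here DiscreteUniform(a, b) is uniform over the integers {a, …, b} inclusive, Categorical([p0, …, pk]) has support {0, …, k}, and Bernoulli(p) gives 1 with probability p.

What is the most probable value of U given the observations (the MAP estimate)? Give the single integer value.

Enumerate traces; 24 have nonzero weight after conditioning:
  (Z=0, X=2, V=0, W=1, U=2, Y=0) weight 1/2640
  (Z=0, X=2, V=0, W=1, U=2, Y=1) weight 1/5280
  (Z=0, X=2, V=0, W=1, U=2, Y=2) weight 1/1760
  (Z=0, X=3, V=1, W=0, U=3, Y=0) weight 1/220
  (Z=0, X=3, V=1, W=0, U=3, Y=1) weight 1/220
  (Z=0, X=3, V=1, W=0, U=3, Y=2) weight 1/220
  (Z=1, X=2, V=0, W=1, U=2, Y=0) weight 1/1320
  (Z=1, X=2, V=0, W=1, U=2, Y=1) weight 1/2640
  … 16 more
Group by U:
  weight(U=2) = 1/160
  weight(U=3) = 3/40
Total weight = 1/160 + 3/40 = 13/160
P(U=2 | obs) = 1/160 / 13/160 = 1/13
P(U=3 | obs) = 3/40 / 13/160 = 12/13
argmax = 3

argmax_v P(U = v | obs) = 3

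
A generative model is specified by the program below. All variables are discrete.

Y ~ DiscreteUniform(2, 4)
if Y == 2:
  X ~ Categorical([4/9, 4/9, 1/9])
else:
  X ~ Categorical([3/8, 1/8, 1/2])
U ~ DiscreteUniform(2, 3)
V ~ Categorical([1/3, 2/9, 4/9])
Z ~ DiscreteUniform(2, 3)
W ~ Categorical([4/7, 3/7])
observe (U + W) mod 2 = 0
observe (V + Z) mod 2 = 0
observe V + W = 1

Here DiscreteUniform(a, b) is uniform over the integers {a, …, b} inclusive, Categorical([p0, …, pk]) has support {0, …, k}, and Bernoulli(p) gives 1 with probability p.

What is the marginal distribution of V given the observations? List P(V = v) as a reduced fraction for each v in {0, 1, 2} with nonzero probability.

Enumerate traces; 18 have nonzero weight after conditioning:
  (Y=2, X=0, U=2, V=1, Z=3, W=0) weight 8/1701
  (Y=2, X=0, U=3, V=0, Z=2, W=1) weight 1/189
  (Y=2, X=1, U=2, V=1, Z=3, W=0) weight 8/1701
  (Y=2, X=1, U=3, V=0, Z=2, W=1) weight 1/189
  (Y=2, X=2, U=2, V=1, Z=3, W=0) weight 2/1701
  (Y=2, X=2, U=3, V=0, Z=2, W=1) weight 1/756
  (Y=3, X=0, U=2, V=1, Z=3, W=0) weight 1/252
  (Y=3, X=0, U=3, V=0, Z=2, W=1) weight 1/224
  … 10 more
Group by V:
  weight(V=0) = 1/28
  weight(V=1) = 2/63
Total weight = 1/28 + 2/63 = 17/252
P(V=0 | obs) = 1/28 / 17/252 = 9/17
P(V=1 | obs) = 2/63 / 17/252 = 8/17

P(V=0) = 9/17, P(V=1) = 8/17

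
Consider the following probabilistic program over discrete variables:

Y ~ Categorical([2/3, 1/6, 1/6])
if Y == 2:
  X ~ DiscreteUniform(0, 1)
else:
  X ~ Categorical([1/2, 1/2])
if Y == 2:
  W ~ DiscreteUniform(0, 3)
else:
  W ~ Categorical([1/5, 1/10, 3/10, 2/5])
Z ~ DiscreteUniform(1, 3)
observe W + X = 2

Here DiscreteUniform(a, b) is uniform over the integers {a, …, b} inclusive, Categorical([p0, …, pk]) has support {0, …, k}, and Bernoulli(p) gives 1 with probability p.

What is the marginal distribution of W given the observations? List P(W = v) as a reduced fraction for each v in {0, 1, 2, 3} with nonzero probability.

Enumerate traces; 18 have nonzero weight after conditioning:
  (Y=0, X=0, W=2, Z=1) weight 1/30
  (Y=0, X=0, W=2, Z=2) weight 1/30
  (Y=0, X=0, W=2, Z=3) weight 1/30
  (Y=0, X=1, W=1, Z=1) weight 1/90
  (Y=0, X=1, W=1, Z=2) weight 1/90
  (Y=0, X=1, W=1, Z=3) weight 1/90
  (Y=1, X=0, W=2, Z=1) weight 1/120
  (Y=1, X=0, W=2, Z=2) weight 1/120
  … 10 more
Group by W:
  weight(W=1) = 1/16
  weight(W=2) = 7/48
Total weight = 1/16 + 7/48 = 5/24
P(W=1 | obs) = 1/16 / 5/24 = 3/10
P(W=2 | obs) = 7/48 / 5/24 = 7/10

P(W=1) = 3/10, P(W=2) = 7/10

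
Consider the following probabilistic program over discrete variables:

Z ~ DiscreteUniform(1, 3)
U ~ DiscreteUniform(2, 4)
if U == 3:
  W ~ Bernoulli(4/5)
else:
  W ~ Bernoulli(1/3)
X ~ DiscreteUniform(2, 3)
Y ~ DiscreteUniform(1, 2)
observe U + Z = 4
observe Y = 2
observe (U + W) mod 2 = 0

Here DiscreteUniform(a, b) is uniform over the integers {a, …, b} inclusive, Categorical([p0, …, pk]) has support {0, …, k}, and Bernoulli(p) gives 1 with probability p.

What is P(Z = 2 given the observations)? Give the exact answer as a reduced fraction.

Enumerate traces; 4 have nonzero weight after conditioning:
  (Z=1, U=3, W=1, X=2, Y=2) weight 1/45
  (Z=1, U=3, W=1, X=3, Y=2) weight 1/45
  (Z=2, U=2, W=0, X=2, Y=2) weight 1/54
  (Z=2, U=2, W=0, X=3, Y=2) weight 1/54
Group by Z:
  weight(Z=1) = 2/45
  weight(Z=2) = 1/27
Total weight = 2/45 + 1/27 = 11/135
P(Z=1 | obs) = 2/45 / 11/135 = 6/11
P(Z=2 | obs) = 1/27 / 11/135 = 5/11

P(Z = 2 | obs) = 5/11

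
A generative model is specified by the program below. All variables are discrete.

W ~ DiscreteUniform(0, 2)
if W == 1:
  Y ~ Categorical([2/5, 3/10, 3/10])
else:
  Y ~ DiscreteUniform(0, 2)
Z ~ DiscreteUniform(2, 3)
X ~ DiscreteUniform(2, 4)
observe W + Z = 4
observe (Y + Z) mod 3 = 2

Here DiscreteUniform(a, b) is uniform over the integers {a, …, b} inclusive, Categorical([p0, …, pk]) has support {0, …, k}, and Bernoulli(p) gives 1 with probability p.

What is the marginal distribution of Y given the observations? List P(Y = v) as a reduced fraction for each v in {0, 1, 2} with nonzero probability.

Enumerate traces; 6 have nonzero weight after conditioning:
  (W=1, Y=2, Z=3, X=2) weight 1/60
  (W=1, Y=2, Z=3, X=3) weight 1/60
  (W=1, Y=2, Z=3, X=4) weight 1/60
  (W=2, Y=0, Z=2, X=2) weight 1/54
  (W=2, Y=0, Z=2, X=3) weight 1/54
  (W=2, Y=0, Z=2, X=4) weight 1/54
Group by Y:
  weight(Y=0) = 1/18
  weight(Y=2) = 1/20
Total weight = 1/18 + 1/20 = 19/180
P(Y=0 | obs) = 1/18 / 19/180 = 10/19
P(Y=2 | obs) = 1/20 / 19/180 = 9/19

P(Y=0) = 10/19, P(Y=2) = 9/19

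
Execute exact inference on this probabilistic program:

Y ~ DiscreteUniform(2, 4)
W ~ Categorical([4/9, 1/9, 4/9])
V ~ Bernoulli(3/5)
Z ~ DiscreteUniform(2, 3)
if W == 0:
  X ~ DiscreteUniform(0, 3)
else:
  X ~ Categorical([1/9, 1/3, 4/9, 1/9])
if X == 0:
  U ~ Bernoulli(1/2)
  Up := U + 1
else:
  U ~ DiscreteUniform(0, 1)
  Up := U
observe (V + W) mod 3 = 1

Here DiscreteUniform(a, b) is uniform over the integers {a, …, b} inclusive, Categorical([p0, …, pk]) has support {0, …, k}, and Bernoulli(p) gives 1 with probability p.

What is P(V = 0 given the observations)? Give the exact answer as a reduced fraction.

Enumerate traces; 96 have nonzero weight after conditioning:
  (Y=2, W=0, V=1, Z=2, X=0, U=0) weight 1/180
  (Y=2, W=0, V=1, Z=2, X=0, U=1) weight 1/180
  (Y=2, W=0, V=1, Z=2, X=1, U=0) weight 1/180
  (Y=2, W=0, V=1, Z=2, X=1, U=1) weight 1/180
  (Y=2, W=0, V=1, Z=2, X=2, U=0) weight 1/180
  (Y=2, W=0, V=1, Z=2, X=2, U=1) weight 1/180
  (Y=2, W=0, V=1, Z=2, X=3, U=0) weight 1/180
  (Y=2, W=0, V=1, Z=2, X=3, U=1) weight 1/180
  (Y=2, W=1, V=0, Z=2, X=0, U=0) weight 1/2430
  … 87 more
Group by V:
  weight(V=0) = 2/45
  weight(V=1) = 4/15
Total weight = 2/45 + 4/15 = 14/45
P(V=0 | obs) = 2/45 / 14/45 = 1/7
P(V=1 | obs) = 4/15 / 14/45 = 6/7

P(V = 0 | obs) = 1/7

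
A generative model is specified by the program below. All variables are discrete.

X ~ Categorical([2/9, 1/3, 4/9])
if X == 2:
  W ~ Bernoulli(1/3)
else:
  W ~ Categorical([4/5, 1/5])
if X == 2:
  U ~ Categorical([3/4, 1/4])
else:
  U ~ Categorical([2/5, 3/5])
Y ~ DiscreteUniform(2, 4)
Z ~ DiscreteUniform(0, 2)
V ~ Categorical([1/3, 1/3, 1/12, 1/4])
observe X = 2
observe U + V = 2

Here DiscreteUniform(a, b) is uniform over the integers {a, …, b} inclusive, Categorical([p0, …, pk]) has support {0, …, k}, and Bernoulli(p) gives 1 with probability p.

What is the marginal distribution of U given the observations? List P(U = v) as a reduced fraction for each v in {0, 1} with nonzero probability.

Enumerate traces; 36 have nonzero weight after conditioning:
  (X=2, W=0, U=0, Y=2, Z=0, V=2) weight 1/486
  (X=2, W=0, U=0, Y=2, Z=1, V=2) weight 1/486
  (X=2, W=0, U=0, Y=2, Z=2, V=2) weight 1/486
  (X=2, W=0, U=0, Y=3, Z=0, V=2) weight 1/486
  (X=2, W=0, U=0, Y=3, Z=1, V=2) weight 1/486
  (X=2, W=0, U=0, Y=3, Z=2, V=2) weight 1/486
  (X=2, W=0, U=0, Y=4, Z=0, V=2) weight 1/486
  (X=2, W=0, U=0, Y=4, Z=1, V=2) weight 1/486
  (X=2, W=0, U=1, Y=2, Z=0, V=1) weight 2/729
  … 27 more
Group by U:
  weight(U=0) = 1/36
  weight(U=1) = 1/27
Total weight = 1/36 + 1/27 = 7/108
P(U=0 | obs) = 1/36 / 7/108 = 3/7
P(U=1 | obs) = 1/27 / 7/108 = 4/7

P(U=0) = 3/7, P(U=1) = 4/7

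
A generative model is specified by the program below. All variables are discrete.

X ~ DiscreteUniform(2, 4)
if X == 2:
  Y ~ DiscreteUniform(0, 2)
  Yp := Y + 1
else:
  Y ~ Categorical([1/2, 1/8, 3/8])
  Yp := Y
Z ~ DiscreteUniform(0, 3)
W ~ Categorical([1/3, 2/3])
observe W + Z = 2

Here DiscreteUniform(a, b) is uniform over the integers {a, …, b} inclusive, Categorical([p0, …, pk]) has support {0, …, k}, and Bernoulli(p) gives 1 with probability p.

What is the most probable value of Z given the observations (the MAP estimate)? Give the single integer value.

argmax_v P(Z = v | obs) = 1

Enumerate traces; 18 have nonzero weight after conditioning:
  (X=2, Y=0, Z=1, W=1) weight 1/54
  (X=2, Y=0, Z=2, W=0) weight 1/108
  (X=2, Y=1, Z=1, W=1) weight 1/54
  (X=2, Y=1, Z=2, W=0) weight 1/108
  (X=2, Y=2, Z=1, W=1) weight 1/54
  (X=2, Y=2, Z=2, W=0) weight 1/108
  (X=3, Y=0, Z=1, W=1) weight 1/36
  (X=3, Y=0, Z=2, W=0) weight 1/72
  … 10 more
Group by Z:
  weight(Z=1) = 1/6
  weight(Z=2) = 1/12
Total weight = 1/6 + 1/12 = 1/4
P(Z=1 | obs) = 1/6 / 1/4 = 2/3
P(Z=2 | obs) = 1/12 / 1/4 = 1/3
argmax = 1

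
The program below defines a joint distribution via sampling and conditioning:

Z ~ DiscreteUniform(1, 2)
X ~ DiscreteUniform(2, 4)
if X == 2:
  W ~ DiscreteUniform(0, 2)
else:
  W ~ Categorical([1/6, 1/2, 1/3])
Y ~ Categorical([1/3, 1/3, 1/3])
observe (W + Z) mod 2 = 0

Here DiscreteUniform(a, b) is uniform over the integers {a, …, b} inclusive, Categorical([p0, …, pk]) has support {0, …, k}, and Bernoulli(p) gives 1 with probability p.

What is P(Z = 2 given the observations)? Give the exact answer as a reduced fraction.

Enumerate traces; 27 have nonzero weight after conditioning:
  (Z=1, X=2, W=1, Y=0) weight 1/54
  (Z=1, X=2, W=1, Y=1) weight 1/54
  (Z=1, X=2, W=1, Y=2) weight 1/54
  (Z=1, X=3, W=1, Y=0) weight 1/36
  (Z=1, X=3, W=1, Y=1) weight 1/36
  (Z=1, X=3, W=1, Y=2) weight 1/36
  (Z=1, X=4, W=1, Y=0) weight 1/36
  (Z=1, X=4, W=1, Y=1) weight 1/36
  (Z=2, X=2, W=0, Y=0) weight 1/54
  … 18 more
Group by Z:
  weight(Z=1) = 2/9
  weight(Z=2) = 5/18
Total weight = 2/9 + 5/18 = 1/2
P(Z=1 | obs) = 2/9 / 1/2 = 4/9
P(Z=2 | obs) = 5/18 / 1/2 = 5/9

P(Z = 2 | obs) = 5/9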